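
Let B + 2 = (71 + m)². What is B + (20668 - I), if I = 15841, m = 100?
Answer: 34066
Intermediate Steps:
B = 29239 (B = -2 + (71 + 100)² = -2 + 171² = -2 + 29241 = 29239)
B + (20668 - I) = 29239 + (20668 - 1*15841) = 29239 + (20668 - 15841) = 29239 + 4827 = 34066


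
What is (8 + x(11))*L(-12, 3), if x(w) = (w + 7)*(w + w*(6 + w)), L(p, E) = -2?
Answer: -7144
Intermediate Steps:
x(w) = (7 + w)*(w + w*(6 + w))
(8 + x(11))*L(-12, 3) = (8 + 11*(49 + 11**2 + 14*11))*(-2) = (8 + 11*(49 + 121 + 154))*(-2) = (8 + 11*324)*(-2) = (8 + 3564)*(-2) = 3572*(-2) = -7144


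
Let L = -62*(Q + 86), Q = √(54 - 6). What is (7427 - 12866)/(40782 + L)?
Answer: -96406275/628258994 - 337218*√3/314129497 ≈ -0.15531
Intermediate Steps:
Q = 4*√3 (Q = √48 = 4*√3 ≈ 6.9282)
L = -5332 - 248*√3 (L = -62*(4*√3 + 86) = -62*(86 + 4*√3) = -5332 - 248*√3 ≈ -5761.5)
(7427 - 12866)/(40782 + L) = (7427 - 12866)/(40782 + (-5332 - 248*√3)) = -5439/(35450 - 248*√3)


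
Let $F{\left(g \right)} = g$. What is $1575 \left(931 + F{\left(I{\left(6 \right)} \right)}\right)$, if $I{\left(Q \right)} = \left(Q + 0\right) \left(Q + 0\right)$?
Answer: $1523025$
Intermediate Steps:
$I{\left(Q \right)} = Q^{2}$ ($I{\left(Q \right)} = Q Q = Q^{2}$)
$1575 \left(931 + F{\left(I{\left(6 \right)} \right)}\right) = 1575 \left(931 + 6^{2}\right) = 1575 \left(931 + 36\right) = 1575 \cdot 967 = 1523025$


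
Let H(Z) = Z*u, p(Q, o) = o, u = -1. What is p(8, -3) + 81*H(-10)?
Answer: 807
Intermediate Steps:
H(Z) = -Z (H(Z) = Z*(-1) = -Z)
p(8, -3) + 81*H(-10) = -3 + 81*(-1*(-10)) = -3 + 81*10 = -3 + 810 = 807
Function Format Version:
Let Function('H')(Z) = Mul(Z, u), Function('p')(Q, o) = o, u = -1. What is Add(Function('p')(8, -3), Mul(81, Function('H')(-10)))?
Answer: 807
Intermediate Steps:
Function('H')(Z) = Mul(-1, Z) (Function('H')(Z) = Mul(Z, -1) = Mul(-1, Z))
Add(Function('p')(8, -3), Mul(81, Function('H')(-10))) = Add(-3, Mul(81, Mul(-1, -10))) = Add(-3, Mul(81, 10)) = Add(-3, 810) = 807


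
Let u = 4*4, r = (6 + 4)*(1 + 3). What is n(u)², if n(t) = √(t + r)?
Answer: 56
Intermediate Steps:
r = 40 (r = 10*4 = 40)
u = 16
n(t) = √(40 + t) (n(t) = √(t + 40) = √(40 + t))
n(u)² = (√(40 + 16))² = (√56)² = (2*√14)² = 56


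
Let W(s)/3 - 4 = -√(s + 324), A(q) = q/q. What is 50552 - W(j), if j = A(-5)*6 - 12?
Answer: 50540 + 3*√318 ≈ 50594.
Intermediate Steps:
A(q) = 1
j = -6 (j = 1*6 - 12 = 6 - 12 = -6)
W(s) = 12 - 3*√(324 + s) (W(s) = 12 + 3*(-√(s + 324)) = 12 + 3*(-√(324 + s)) = 12 - 3*√(324 + s))
50552 - W(j) = 50552 - (12 - 3*√(324 - 6)) = 50552 - (12 - 3*√318) = 50552 + (-12 + 3*√318) = 50540 + 3*√318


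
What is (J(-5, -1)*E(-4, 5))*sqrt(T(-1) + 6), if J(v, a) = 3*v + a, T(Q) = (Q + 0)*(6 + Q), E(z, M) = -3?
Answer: 48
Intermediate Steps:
T(Q) = Q*(6 + Q)
J(v, a) = a + 3*v
(J(-5, -1)*E(-4, 5))*sqrt(T(-1) + 6) = ((-1 + 3*(-5))*(-3))*sqrt(-(6 - 1) + 6) = ((-1 - 15)*(-3))*sqrt(-1*5 + 6) = (-16*(-3))*sqrt(-5 + 6) = 48*sqrt(1) = 48*1 = 48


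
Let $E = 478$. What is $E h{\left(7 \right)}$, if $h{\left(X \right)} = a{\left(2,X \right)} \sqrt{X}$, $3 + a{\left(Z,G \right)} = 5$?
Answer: $956 \sqrt{7} \approx 2529.3$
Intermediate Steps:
$a{\left(Z,G \right)} = 2$ ($a{\left(Z,G \right)} = -3 + 5 = 2$)
$h{\left(X \right)} = 2 \sqrt{X}$
$E h{\left(7 \right)} = 478 \cdot 2 \sqrt{7} = 956 \sqrt{7}$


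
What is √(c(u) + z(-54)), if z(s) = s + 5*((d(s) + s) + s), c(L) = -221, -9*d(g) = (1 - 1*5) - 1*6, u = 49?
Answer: I*√7285/3 ≈ 28.451*I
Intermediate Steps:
d(g) = 10/9 (d(g) = -((1 - 1*5) - 1*6)/9 = -((1 - 5) - 6)/9 = -(-4 - 6)/9 = -⅑*(-10) = 10/9)
z(s) = 50/9 + 11*s (z(s) = s + 5*((10/9 + s) + s) = s + 5*(10/9 + 2*s) = s + (50/9 + 10*s) = 50/9 + 11*s)
√(c(u) + z(-54)) = √(-221 + (50/9 + 11*(-54))) = √(-221 + (50/9 - 594)) = √(-221 - 5296/9) = √(-7285/9) = I*√7285/3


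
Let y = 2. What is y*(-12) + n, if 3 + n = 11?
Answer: -16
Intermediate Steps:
n = 8 (n = -3 + 11 = 8)
y*(-12) + n = 2*(-12) + 8 = -24 + 8 = -16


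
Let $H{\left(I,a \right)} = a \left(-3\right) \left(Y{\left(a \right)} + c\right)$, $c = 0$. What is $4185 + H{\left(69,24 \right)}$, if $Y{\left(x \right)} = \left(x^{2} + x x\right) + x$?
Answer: $-80487$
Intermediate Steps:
$Y{\left(x \right)} = x + 2 x^{2}$ ($Y{\left(x \right)} = \left(x^{2} + x^{2}\right) + x = 2 x^{2} + x = x + 2 x^{2}$)
$H{\left(I,a \right)} = - 3 a^{2} \left(1 + 2 a\right)$ ($H{\left(I,a \right)} = a \left(-3\right) \left(a \left(1 + 2 a\right) + 0\right) = - 3 a a \left(1 + 2 a\right) = - 3 a^{2} \left(1 + 2 a\right)$)
$4185 + H{\left(69,24 \right)} = 4185 + 24^{2} \left(-3 - 144\right) = 4185 + 576 \left(-3 - 144\right) = 4185 + 576 \left(-147\right) = 4185 - 84672 = -80487$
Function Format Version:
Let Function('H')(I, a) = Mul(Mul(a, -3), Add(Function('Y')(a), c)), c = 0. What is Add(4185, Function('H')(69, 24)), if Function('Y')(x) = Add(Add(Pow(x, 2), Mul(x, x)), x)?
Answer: -80487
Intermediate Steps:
Function('Y')(x) = Add(x, Mul(2, Pow(x, 2))) (Function('Y')(x) = Add(Add(Pow(x, 2), Pow(x, 2)), x) = Add(Mul(2, Pow(x, 2)), x) = Add(x, Mul(2, Pow(x, 2))))
Function('H')(I, a) = Mul(-3, Pow(a, 2), Add(1, Mul(2, a))) (Function('H')(I, a) = Mul(Mul(a, -3), Add(Mul(a, Add(1, Mul(2, a))), 0)) = Mul(Mul(-3, a), Mul(a, Add(1, Mul(2, a)))) = Mul(-3, Pow(a, 2), Add(1, Mul(2, a))))
Add(4185, Function('H')(69, 24)) = Add(4185, Mul(Pow(24, 2), Add(-3, Mul(-6, 24)))) = Add(4185, Mul(576, Add(-3, -144))) = Add(4185, Mul(576, -147)) = Add(4185, -84672) = -80487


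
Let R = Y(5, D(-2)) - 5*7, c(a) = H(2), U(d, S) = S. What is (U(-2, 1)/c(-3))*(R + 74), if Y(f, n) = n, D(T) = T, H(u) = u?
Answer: 37/2 ≈ 18.500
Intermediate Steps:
c(a) = 2
R = -37 (R = -2 - 5*7 = -2 - 35 = -37)
(U(-2, 1)/c(-3))*(R + 74) = (1/2)*(-37 + 74) = (1*(1/2))*37 = (1/2)*37 = 37/2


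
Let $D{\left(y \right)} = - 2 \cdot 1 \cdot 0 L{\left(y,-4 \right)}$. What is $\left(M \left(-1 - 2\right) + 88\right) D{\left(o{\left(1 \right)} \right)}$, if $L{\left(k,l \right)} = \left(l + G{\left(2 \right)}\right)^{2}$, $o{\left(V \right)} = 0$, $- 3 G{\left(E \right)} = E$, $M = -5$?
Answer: $0$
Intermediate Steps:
$G{\left(E \right)} = - \frac{E}{3}$
$L{\left(k,l \right)} = \left(- \frac{2}{3} + l\right)^{2}$ ($L{\left(k,l \right)} = \left(l - \frac{2}{3}\right)^{2} = \left(- \frac{2}{3} + l\right)^{2}$)
$D{\left(y \right)} = 0$ ($D{\left(y \right)} = - 2 \cdot 1 \cdot 0 \frac{\left(-2 + 3 \left(-4\right)\right)^{2}}{9} = \left(-2\right) 0 \frac{\left(-2 - 12\right)^{2}}{9} = 0 \frac{\left(-14\right)^{2}}{9} = 0 \cdot \frac{1}{9} \cdot 196 = 0 \cdot \frac{196}{9} = 0$)
$\left(M \left(-1 - 2\right) + 88\right) D{\left(o{\left(1 \right)} \right)} = \left(- 5 \left(-1 - 2\right) + 88\right) 0 = \left(\left(-5\right) \left(-3\right) + 88\right) 0 = \left(15 + 88\right) 0 = 103 \cdot 0 = 0$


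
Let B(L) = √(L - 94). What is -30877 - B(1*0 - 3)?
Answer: -30877 - I*√97 ≈ -30877.0 - 9.8489*I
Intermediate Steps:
B(L) = √(-94 + L)
-30877 - B(1*0 - 3) = -30877 - √(-94 + (1*0 - 3)) = -30877 - √(-94 + (0 - 3)) = -30877 - √(-94 - 3) = -30877 - √(-97) = -30877 - I*√97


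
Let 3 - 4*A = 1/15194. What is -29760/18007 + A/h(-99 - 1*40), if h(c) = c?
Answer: -252229209707/152120687048 ≈ -1.6581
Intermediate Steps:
A = 45581/60776 (A = 3/4 - 1/4/15194 = 3/4 - 1/4*1/15194 = 3/4 - 1/60776 = 45581/60776 ≈ 0.74998)
-29760/18007 + A/h(-99 - 1*40) = -29760/18007 + 45581/(60776*(-99 - 1*40)) = -29760*1/18007 + 45581/(60776*(-99 - 40)) = -29760/18007 + (45581/60776)/(-139) = -29760/18007 + (45581/60776)*(-1/139) = -29760/18007 - 45581/8447864 = -252229209707/152120687048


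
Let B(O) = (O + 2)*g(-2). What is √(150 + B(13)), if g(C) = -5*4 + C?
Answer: 6*I*√5 ≈ 13.416*I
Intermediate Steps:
g(C) = -20 + C
B(O) = -44 - 22*O (B(O) = (O + 2)*(-20 - 2) = (2 + O)*(-22) = -44 - 22*O)
√(150 + B(13)) = √(150 + (-44 - 22*13)) = √(150 + (-44 - 286)) = √(150 - 330) = √(-180) = 6*I*√5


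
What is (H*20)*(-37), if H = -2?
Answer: 1480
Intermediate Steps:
(H*20)*(-37) = -2*20*(-37) = -40*(-37) = 1480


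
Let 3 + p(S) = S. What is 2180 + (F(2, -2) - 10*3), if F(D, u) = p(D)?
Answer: 2149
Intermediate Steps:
p(S) = -3 + S
F(D, u) = -3 + D
2180 + (F(2, -2) - 10*3) = 2180 + ((-3 + 2) - 10*3) = 2180 + (-1 - 30) = 2180 - 31 = 2149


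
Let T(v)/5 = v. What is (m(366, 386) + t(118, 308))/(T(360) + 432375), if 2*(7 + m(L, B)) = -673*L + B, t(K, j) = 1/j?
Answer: -37875683/133725900 ≈ -0.28323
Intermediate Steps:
T(v) = 5*v
m(L, B) = -7 + B/2 - 673*L/2 (m(L, B) = -7 + (-673*L + B)/2 = -7 + (B - 673*L)/2 = -7 + (B/2 - 673*L/2) = -7 + B/2 - 673*L/2)
(m(366, 386) + t(118, 308))/(T(360) + 432375) = ((-7 + (1/2)*386 - 673/2*366) + 1/308)/(5*360 + 432375) = ((-7 + 193 - 123159) + 1/308)/(1800 + 432375) = (-122973 + 1/308)/434175 = -37875683/308*1/434175 = -37875683/133725900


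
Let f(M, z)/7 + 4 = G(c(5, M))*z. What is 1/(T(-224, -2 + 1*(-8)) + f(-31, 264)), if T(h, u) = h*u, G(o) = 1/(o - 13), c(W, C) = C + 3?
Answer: 41/88844 ≈ 0.00046148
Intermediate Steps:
c(W, C) = 3 + C
G(o) = 1/(-13 + o)
f(M, z) = -28 + 7*z/(-10 + M) (f(M, z) = -28 + 7*(z/(-13 + (3 + M))) = -28 + 7*(z/(-10 + M)) = -28 + 7*z/(-10 + M))
1/(T(-224, -2 + 1*(-8)) + f(-31, 264)) = 1/(-224*(-2 + 1*(-8)) + 7*(40 + 264 - 4*(-31))/(-10 - 31)) = 1/(-224*(-2 - 8) + 7*(40 + 264 + 124)/(-41)) = 1/(-224*(-10) + 7*(-1/41)*428) = 1/(2240 - 2996/41) = 1/(88844/41) = 41/88844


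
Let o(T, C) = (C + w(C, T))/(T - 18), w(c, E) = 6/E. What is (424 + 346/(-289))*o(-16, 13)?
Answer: -6170595/39304 ≈ -157.00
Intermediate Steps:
o(T, C) = (C + 6/T)/(-18 + T) (o(T, C) = (C + 6/T)/(T - 18) = (C + 6/T)/(-18 + T))
(424 + 346/(-289))*o(-16, 13) = (424 + 346/(-289))*((6 + 13*(-16))/((-16)*(-18 - 16))) = (424 + 346*(-1/289))*(-1/16*(6 - 208)/(-34)) = (424 - 346/289)*(-1/16*(-1/34)*(-202)) = (122190/289)*(-101/272) = -6170595/39304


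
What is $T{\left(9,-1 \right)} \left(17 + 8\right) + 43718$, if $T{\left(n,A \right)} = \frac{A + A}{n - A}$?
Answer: $43713$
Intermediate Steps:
$T{\left(n,A \right)} = \frac{2 A}{n - A}$
$T{\left(9,-1 \right)} \left(17 + 8\right) + 43718 = 2 \left(-1\right) \frac{1}{9 - -1} \left(17 + 8\right) + 43718 = 2 \left(-1\right) \frac{1}{9 + 1} \cdot 25 + 43718 = 2 \left(-1\right) \frac{1}{10} \cdot 25 + 43718 = \left(- \frac{1}{5}\right) 25 + 43718 = -5 + 43718 = 43713$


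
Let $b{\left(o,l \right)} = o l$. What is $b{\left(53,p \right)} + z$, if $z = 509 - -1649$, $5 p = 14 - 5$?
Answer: $\frac{11267}{5} \approx 2253.4$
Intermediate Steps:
$p = \frac{9}{5}$ ($p = \frac{14 - 5}{5} = \frac{1}{5} \cdot 9 = \frac{9}{5} \approx 1.8$)
$b{\left(o,l \right)} = l o$
$z = 2158$ ($z = 509 + 1649 = 2158$)
$b{\left(53,p \right)} + z = \frac{9}{5} \cdot 53 + 2158 = \frac{477}{5} + 2158 = \frac{11267}{5}$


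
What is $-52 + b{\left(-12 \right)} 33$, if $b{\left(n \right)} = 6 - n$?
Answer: $542$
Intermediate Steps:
$-52 + b{\left(-12 \right)} 33 = -52 + \left(6 - -12\right) 33 = -52 + \left(6 + 12\right) 33 = -52 + 18 \cdot 33 = -52 + 594 = 542$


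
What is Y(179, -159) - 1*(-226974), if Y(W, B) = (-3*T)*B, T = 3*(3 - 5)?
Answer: 224112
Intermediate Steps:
T = -6 (T = 3*(-2) = -6)
Y(W, B) = 18*B (Y(W, B) = (-3*(-6))*B = 18*B)
Y(179, -159) - 1*(-226974) = 18*(-159) - 1*(-226974) = -2862 + 226974 = 224112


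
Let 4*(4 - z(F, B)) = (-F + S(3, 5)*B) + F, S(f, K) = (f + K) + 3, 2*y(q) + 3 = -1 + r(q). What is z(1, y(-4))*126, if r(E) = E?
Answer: 1890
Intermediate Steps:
y(q) = -2 + q/2 (y(q) = -3/2 + (-1 + q)/2 = -3/2 + (-½ + q/2) = -2 + q/2)
S(f, K) = 3 + K + f (S(f, K) = (K + f) + 3 = 3 + K + f)
z(F, B) = 4 - 11*B/4 (z(F, B) = 4 - ((-F + (3 + 5 + 3)*B) + F)/4 = 4 - ((-F + 11*B) + F)/4 = 4 - 11*B/4)
z(1, y(-4))*126 = (4 - 11*(-2 + (½)*(-4))/4)*126 = (4 - 11*(-2 - 2)/4)*126 = (4 - 11/4*(-4))*126 = (4 + 11)*126 = 15*126 = 1890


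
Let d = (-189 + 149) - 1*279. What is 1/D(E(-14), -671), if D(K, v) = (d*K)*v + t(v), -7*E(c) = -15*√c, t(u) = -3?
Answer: -7/6872546160171 - 1070245*I*√14/6872546160171 ≈ -1.0185e-12 - 5.8268e-7*I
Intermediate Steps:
E(c) = 15*√c/7 (E(c) = -(-15)*√c/7 = 15*√c/7)
d = -319 (d = -40 - 279 = -319)
D(K, v) = -3 - 319*K*v (D(K, v) = (-319*K)*v - 3 = -319*K*v - 3 = -3 - 319*K*v)
1/D(E(-14), -671) = 1/(-3 - 319*15*√(-14)/7*(-671)) = 1/(-3 - 319*15*(I*√14)/7*(-671)) = 1/(-3 - 319*15*I*√14/7*(-671)) = 1/(-3 + 3210735*I*√14/7)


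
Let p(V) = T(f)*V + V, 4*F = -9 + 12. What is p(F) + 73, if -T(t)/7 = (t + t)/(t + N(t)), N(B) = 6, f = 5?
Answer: 3035/44 ≈ 68.977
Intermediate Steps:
T(t) = -14*t/(6 + t) (T(t) = -7*(t + t)/(t + 6) = -7*2*t/(6 + t) = -14*t/(6 + t))
F = ¾ (F = (-9 + 12)/4 = (¼)*3 = ¾ ≈ 0.75000)
p(V) = -59*V/11 (p(V) = (-14*5/(6 + 5))*V + V = (-14*5/11)*V + V = (-14*5*1/11)*V + V = -70*V/11 + V = -59*V/11)
p(F) + 73 = -59/11*¾ + 73 = -177/44 + 73 = 3035/44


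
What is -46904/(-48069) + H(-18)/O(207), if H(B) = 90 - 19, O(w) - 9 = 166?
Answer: 1660157/1201725 ≈ 1.3815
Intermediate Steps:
O(w) = 175 (O(w) = 9 + 166 = 175)
H(B) = 71
-46904/(-48069) + H(-18)/O(207) = -46904/(-48069) + 71/175 = -46904*(-1/48069) + 71*(1/175) = 46904/48069 + 71/175 = 1660157/1201725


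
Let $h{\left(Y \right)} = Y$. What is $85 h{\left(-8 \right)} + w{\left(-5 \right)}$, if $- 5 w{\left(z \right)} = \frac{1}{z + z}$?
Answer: $- \frac{33999}{50} \approx -679.98$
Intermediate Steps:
$w{\left(z \right)} = - \frac{1}{10 z}$ ($w{\left(z \right)} = - \frac{1}{5 \left(z + z\right)} = - \frac{1}{5 \cdot 2 z} = - \frac{\frac{1}{2} \frac{1}{z}}{5} = - \frac{1}{10 z}$)
$85 h{\left(-8 \right)} + w{\left(-5 \right)} = 85 \left(-8\right) - \frac{1}{10 \left(-5\right)} = -680 - - \frac{1}{50} = -680 + \frac{1}{50} = - \frac{33999}{50}$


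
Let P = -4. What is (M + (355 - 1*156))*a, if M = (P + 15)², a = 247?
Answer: 79040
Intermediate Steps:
M = 121 (M = (-4 + 15)² = 11² = 121)
(M + (355 - 1*156))*a = (121 + (355 - 1*156))*247 = (121 + (355 - 156))*247 = (121 + 199)*247 = 320*247 = 79040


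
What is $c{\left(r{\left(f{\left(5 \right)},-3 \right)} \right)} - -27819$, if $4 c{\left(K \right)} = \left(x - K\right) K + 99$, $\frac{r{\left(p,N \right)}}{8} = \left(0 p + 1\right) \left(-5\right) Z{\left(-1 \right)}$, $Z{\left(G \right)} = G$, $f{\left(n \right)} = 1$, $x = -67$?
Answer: $\frac{107095}{4} \approx 26774.0$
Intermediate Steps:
$r{\left(p,N \right)} = 40$ ($r{\left(p,N \right)} = 8 \left(0 p + 1\right) \left(-5\right) \left(-1\right) = 8 \left(0 + 1\right) \left(-5\right) \left(-1\right) = 8 \cdot 1 \left(-5\right) \left(-1\right) = 8 \left(\left(-5\right) \left(-1\right)\right) = 8 \cdot 5 = 40$)
$c{\left(K \right)} = \frac{99}{4} + \frac{K \left(-67 - K\right)}{4}$ ($c{\left(K \right)} = \frac{\left(-67 - K\right) K + 99}{4} = \frac{K \left(-67 - K\right) + 99}{4} = \frac{99 + K \left(-67 - K\right)}{4} = \frac{99}{4} + \frac{K \left(-67 - K\right)}{4}$)
$c{\left(r{\left(f{\left(5 \right)},-3 \right)} \right)} - -27819 = \left(\frac{99}{4} - 670 - \frac{40^{2}}{4}\right) - -27819 = \left(\frac{99}{4} - 670 - 400\right) + 27819 = - \frac{4181}{4} + 27819 = \frac{107095}{4}$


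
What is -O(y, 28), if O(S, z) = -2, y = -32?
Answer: 2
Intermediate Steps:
-O(y, 28) = -1*(-2) = 2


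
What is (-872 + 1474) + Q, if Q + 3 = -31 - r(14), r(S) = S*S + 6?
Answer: 366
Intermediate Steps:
r(S) = 6 + S² (r(S) = S² + 6 = 6 + S²)
Q = -236 (Q = -3 + (-31 - (6 + 14²)) = -3 + (-31 - (6 + 196)) = -3 + (-31 - 1*202) = -3 + (-31 - 202) = -3 - 233 = -236)
(-872 + 1474) + Q = (-872 + 1474) - 236 = 602 - 236 = 366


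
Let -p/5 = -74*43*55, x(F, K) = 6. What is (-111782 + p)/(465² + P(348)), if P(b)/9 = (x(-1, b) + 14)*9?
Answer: 763268/217845 ≈ 3.5037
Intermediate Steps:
P(b) = 1620 (P(b) = 9*((6 + 14)*9) = 9*(20*9) = 9*180 = 1620)
p = 875050 (p = -5*(-74*43)*55 = -(-15910)*55 = -5*(-175010) = 875050)
(-111782 + p)/(465² + P(348)) = (-111782 + 875050)/(465² + 1620) = 763268/(216225 + 1620) = 763268/217845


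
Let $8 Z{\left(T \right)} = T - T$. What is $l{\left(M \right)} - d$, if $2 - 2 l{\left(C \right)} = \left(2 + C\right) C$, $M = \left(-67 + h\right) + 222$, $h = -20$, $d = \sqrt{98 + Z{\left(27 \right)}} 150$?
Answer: $- \frac{18493}{2} - 1050 \sqrt{2} \approx -10731.0$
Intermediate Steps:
$Z{\left(T \right)} = 0$ ($Z{\left(T \right)} = \frac{T - T}{8} = \frac{1}{8} \cdot 0 = 0$)
$d = 1050 \sqrt{2}$ ($d = \sqrt{98 + 0} \cdot 150 = \sqrt{98} \cdot 150 = 7 \sqrt{2} \cdot 150 = 1050 \sqrt{2} \approx 1484.9$)
$M = 135$ ($M = \left(-67 - 20\right) + 222 = -87 + 222 = 135$)
$l{\left(C \right)} = 1 - \frac{C \left(2 + C\right)}{2}$ ($l{\left(C \right)} = 1 - \frac{\left(2 + C\right) C}{2} = 1 - \frac{C \left(2 + C\right)}{2}$)
$l{\left(M \right)} - d = \left(1 - 135 - \frac{135^{2}}{2}\right) - 1050 \sqrt{2} = \left(1 - 135 - \frac{18225}{2}\right) - 1050 \sqrt{2} = - \frac{18493}{2} - 1050 \sqrt{2}$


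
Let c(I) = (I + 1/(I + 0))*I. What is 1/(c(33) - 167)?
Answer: 1/923 ≈ 0.0010834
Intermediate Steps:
c(I) = I*(I + 1/I) (c(I) = (I + 1/I)*I = I*(I + 1/I))
1/(c(33) - 167) = 1/((1 + 33²) - 167) = 1/((1 + 1089) - 167) = 1/(1090 - 167) = 1/923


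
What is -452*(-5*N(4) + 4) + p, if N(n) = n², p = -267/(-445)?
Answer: 171763/5 ≈ 34353.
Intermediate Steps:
p = ⅗ (p = -267*(-1/445) = ⅗ ≈ 0.60000)
-452*(-5*N(4) + 4) + p = -452*(-5*4² + 4) + ⅗ = -452*(-5*16 + 4) + ⅗ = -452*(-80 + 4) + ⅗ = -452*(-76) + ⅗ = 34352 + ⅗ = 171763/5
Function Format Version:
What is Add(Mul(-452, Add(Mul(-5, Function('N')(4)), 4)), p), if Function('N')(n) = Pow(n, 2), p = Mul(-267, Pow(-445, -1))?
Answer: Rational(171763, 5) ≈ 34353.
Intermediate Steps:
p = Rational(3, 5) (p = Mul(-267, Rational(-1, 445)) = Rational(3, 5) ≈ 0.60000)
Add(Mul(-452, Add(Mul(-5, Function('N')(4)), 4)), p) = Add(Mul(-452, Add(Mul(-5, Pow(4, 2)), 4)), Rational(3, 5)) = Add(Mul(-452, Add(Mul(-5, 16), 4)), Rational(3, 5)) = Add(Mul(-452, Add(-80, 4)), Rational(3, 5)) = Add(Mul(-452, -76), Rational(3, 5)) = Add(34352, Rational(3, 5)) = Rational(171763, 5)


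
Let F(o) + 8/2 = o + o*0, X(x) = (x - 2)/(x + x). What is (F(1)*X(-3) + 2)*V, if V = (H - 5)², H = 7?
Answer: -2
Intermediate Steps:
X(x) = (-2 + x)/(2*x) (X(x) = (-2 + x)/((2*x)) = (-2 + x)*(1/(2*x)) = (-2 + x)/(2*x))
V = 4 (V = (7 - 5)² = 2² = 4)
F(o) = -4 + o (F(o) = -4 + (o + o*0) = -4 + (o + 0) = -4 + o)
(F(1)*X(-3) + 2)*V = ((-4 + 1)*((½)*(-2 - 3)/(-3)) + 2)*4 = (-3*(-1)*(-5)/(2*3) + 2)*4 = (-3*⅚ + 2)*4 = (-5/2 + 2)*4 = -½*4 = -2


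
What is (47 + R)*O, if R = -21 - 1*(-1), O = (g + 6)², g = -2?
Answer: 432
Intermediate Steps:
O = 16 (O = (-2 + 6)² = 4² = 16)
R = -20 (R = -21 + 1 = -20)
(47 + R)*O = (47 - 20)*16 = 27*16 = 432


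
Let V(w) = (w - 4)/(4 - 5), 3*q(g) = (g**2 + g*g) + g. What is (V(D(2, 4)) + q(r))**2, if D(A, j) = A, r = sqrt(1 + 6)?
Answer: 407/9 + 40*sqrt(7)/9 ≈ 56.981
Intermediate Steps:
r = sqrt(7) ≈ 2.6458
q(g) = g/3 + 2*g**2/3 (q(g) = ((g**2 + g*g) + g)/3 = ((g**2 + g**2) + g)/3 = (2*g**2 + g)/3 = (g + 2*g**2)/3 = g/3 + 2*g**2/3)
V(w) = 4 - w (V(w) = (-4 + w)/(-1) = (-4 + w)*(-1) = 4 - w)
(V(D(2, 4)) + q(r))**2 = ((4 - 1*2) + sqrt(7)*(1 + 2*sqrt(7))/3)**2 = ((4 - 2) + sqrt(7)*(1 + 2*sqrt(7))/3)**2 = (2 + sqrt(7)*(1 + 2*sqrt(7))/3)**2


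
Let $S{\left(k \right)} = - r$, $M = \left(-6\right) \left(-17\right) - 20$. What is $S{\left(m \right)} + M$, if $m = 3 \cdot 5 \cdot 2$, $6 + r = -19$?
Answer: $107$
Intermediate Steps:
$r = -25$ ($r = -6 - 19 = -25$)
$M = 82$ ($M = 102 - 20 = 82$)
$m = 30$ ($m = 15 \cdot 2 = 30$)
$S{\left(k \right)} = 25$ ($S{\left(k \right)} = \left(-1\right) \left(-25\right) = 25$)
$S{\left(m \right)} + M = 25 + 82 = 107$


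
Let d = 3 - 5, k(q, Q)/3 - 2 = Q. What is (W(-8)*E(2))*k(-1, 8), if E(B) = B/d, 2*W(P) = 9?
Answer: -135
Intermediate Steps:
W(P) = 9/2 (W(P) = (½)*9 = 9/2)
k(q, Q) = 6 + 3*Q
d = -2
E(B) = -B/2 (E(B) = B/(-2) = B*(-½) = -B/2)
(W(-8)*E(2))*k(-1, 8) = (9*(-½*2)/2)*(6 + 3*8) = ((9/2)*(-1))*(6 + 24) = -9/2*30 = -135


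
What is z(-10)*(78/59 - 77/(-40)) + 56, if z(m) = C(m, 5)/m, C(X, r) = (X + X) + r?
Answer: 287309/4720 ≈ 60.871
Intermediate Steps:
C(X, r) = r + 2*X (C(X, r) = 2*X + r = r + 2*X)
z(m) = (5 + 2*m)/m
z(-10)*(78/59 - 77/(-40)) + 56 = (2 + 5/(-10))*(78/59 - 77/(-40)) + 56 = (2 + 5*(-⅒))*(78*(1/59) - 77*(-1/40)) + 56 = (2 - ½)*(78/59 + 77/40) + 56 = (3/2)*(7663/2360) + 56 = 22989/4720 + 56 = 287309/4720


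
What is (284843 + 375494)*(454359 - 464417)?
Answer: -6641669546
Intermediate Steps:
(284843 + 375494)*(454359 - 464417) = 660337*(-10058) = -6641669546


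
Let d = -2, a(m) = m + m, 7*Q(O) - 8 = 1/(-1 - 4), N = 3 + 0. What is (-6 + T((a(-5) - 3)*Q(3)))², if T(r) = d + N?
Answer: 25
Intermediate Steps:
N = 3
Q(O) = 39/35 (Q(O) = 8/7 + 1/(7*(-1 - 4)) = 8/7 + (⅐)/(-5) = 8/7 + (⅐)*(-⅕) = 8/7 - 1/35 = 39/35)
a(m) = 2*m
T(r) = 1 (T(r) = -2 + 3 = 1)
(-6 + T((a(-5) - 3)*Q(3)))² = (-6 + 1)² = (-5)² = 25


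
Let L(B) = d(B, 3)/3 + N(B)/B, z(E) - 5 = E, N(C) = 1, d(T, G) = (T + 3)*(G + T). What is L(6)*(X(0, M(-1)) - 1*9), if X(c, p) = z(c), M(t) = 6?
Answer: -326/3 ≈ -108.67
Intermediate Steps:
d(T, G) = (3 + T)*(G + T)
z(E) = 5 + E
X(c, p) = 5 + c
L(B) = 3 + 1/B + 2*B + B²/3 (L(B) = (B² + 3*3 + 3*B + 3*B)/3 + 1/B = (B² + 9 + 3*B + 3*B)*(⅓) + 1/B = (9 + B² + 6*B)*(⅓) + 1/B = (3 + 2*B + B²/3) + 1/B = 3 + 1/B + 2*B + B²/3)
L(6)*(X(0, M(-1)) - 1*9) = (3 + 1/6 + 2*6 + (⅓)*6²)*((5 + 0) - 1*9) = (3 + ⅙ + 12 + (⅓)*36)*(5 - 9) = (3 + ⅙ + 12 + 12)*(-4) = (163/6)*(-4) = -326/3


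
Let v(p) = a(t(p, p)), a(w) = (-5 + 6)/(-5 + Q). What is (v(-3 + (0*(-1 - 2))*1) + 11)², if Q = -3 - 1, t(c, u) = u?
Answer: 9604/81 ≈ 118.57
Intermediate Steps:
Q = -4
a(w) = -⅑ (a(w) = (-5 + 6)/(-5 - 4) = 1/(-9) = 1*(-⅑) = -⅑)
v(p) = -⅑
(v(-3 + (0*(-1 - 2))*1) + 11)² = (-⅑ + 11)² = (98/9)² = 9604/81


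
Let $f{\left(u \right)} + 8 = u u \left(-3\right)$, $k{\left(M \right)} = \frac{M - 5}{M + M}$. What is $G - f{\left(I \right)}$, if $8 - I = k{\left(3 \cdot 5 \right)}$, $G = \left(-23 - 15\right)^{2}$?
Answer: $\frac{4885}{3} \approx 1628.3$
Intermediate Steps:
$k{\left(M \right)} = \frac{-5 + M}{2 M}$
$G = 1444$ ($G = \left(-38\right)^{2} = 1444$)
$I = \frac{23}{3}$ ($I = 8 - \frac{-5 + 3 \cdot 5}{2 \cdot 3 \cdot 5} = 8 - \frac{-5 + 15}{2 \cdot 15} = 8 - \frac{1}{2} \cdot \frac{1}{15} \cdot 10 = 8 - \frac{1}{3} = \frac{23}{3} \approx 7.6667$)
$f{\left(u \right)} = -8 - 3 u^{2}$ ($f{\left(u \right)} = -8 + u u \left(-3\right) = -8 + u^{2} \left(-3\right) = -8 - 3 u^{2}$)
$G - f{\left(I \right)} = 1444 - \left(-8 - 3 \left(\frac{23}{3}\right)^{2}\right) = 1444 - \left(-8 - \frac{529}{3}\right) = 1444 - - \frac{553}{3} = 1444 + \frac{553}{3} = \frac{4885}{3}$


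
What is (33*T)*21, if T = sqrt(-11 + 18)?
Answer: 693*sqrt(7) ≈ 1833.5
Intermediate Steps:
T = sqrt(7) ≈ 2.6458
(33*T)*21 = (33*sqrt(7))*21 = 693*sqrt(7)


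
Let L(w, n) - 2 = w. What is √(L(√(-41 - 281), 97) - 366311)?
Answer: √(-366309 + I*√322) ≈ 0.01 + 605.23*I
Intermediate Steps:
L(w, n) = 2 + w
√(L(√(-41 - 281), 97) - 366311) = √((2 + √(-41 - 281)) - 366311) = √((2 + √(-322)) - 366311) = √((2 + I*√322) - 366311) = √(-366309 + I*√322)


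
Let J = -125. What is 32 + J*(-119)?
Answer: 14907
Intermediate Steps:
32 + J*(-119) = 32 - 125*(-119) = 32 + 14875 = 14907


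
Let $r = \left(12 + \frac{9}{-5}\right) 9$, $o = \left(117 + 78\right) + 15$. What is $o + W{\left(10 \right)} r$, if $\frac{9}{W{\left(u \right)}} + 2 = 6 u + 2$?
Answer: $\frac{22377}{100} \approx 223.77$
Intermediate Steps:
$o = 210$ ($o = 195 + 15 = 210$)
$W{\left(u \right)} = \frac{3}{2 u}$ ($W{\left(u \right)} = \frac{9}{-2 + \left(6 u + 2\right)} = \frac{9}{-2 + \left(2 + 6 u\right)} = \frac{9}{6 u} = 9 \frac{1}{6 u} = \frac{3}{2 u}$)
$r = \frac{459}{5}$ ($r = \left(12 + 9 \left(- \frac{1}{5}\right)\right) 9 = \left(12 - \frac{9}{5}\right) 9 = \frac{51}{5} \cdot 9 = \frac{459}{5} \approx 91.8$)
$o + W{\left(10 \right)} r = 210 + \frac{3}{2 \cdot 10} \cdot \frac{459}{5} = 210 + \frac{3}{2} \cdot \frac{1}{10} \cdot \frac{459}{5} = 210 + \frac{3}{20} \cdot \frac{459}{5} = 210 + \frac{1377}{100} = \frac{22377}{100}$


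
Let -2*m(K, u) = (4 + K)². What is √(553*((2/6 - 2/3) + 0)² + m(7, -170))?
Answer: √34/6 ≈ 0.97183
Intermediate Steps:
m(K, u) = -(4 + K)²/2
√(553*((2/6 - 2/3) + 0)² + m(7, -170)) = √(553*((2/6 - 2/3) + 0)² - (4 + 7)²/2) = √(553*((2*(⅙) - 2*⅓) + 0)² - ½*11²) = √(553*((⅓ - ⅔) + 0)² - ½*121) = √(553*(-⅓ + 0)² - 121/2) = √(553*(-⅓)² - 121/2) = √(553*(⅑) - 121/2) = √(553/9 - 121/2) = √(17/18) = √34/6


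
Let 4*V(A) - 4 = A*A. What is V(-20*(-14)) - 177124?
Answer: -157523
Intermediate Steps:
V(A) = 1 + A²/4 (V(A) = 1 + (A*A)/4 = 1 + A²/4)
V(-20*(-14)) - 177124 = (1 + (-20*(-14))²/4) - 177124 = (1 + (¼)*280²) - 177124 = (1 + (¼)*78400) - 177124 = (1 + 19600) - 177124 = 19601 - 177124 = -157523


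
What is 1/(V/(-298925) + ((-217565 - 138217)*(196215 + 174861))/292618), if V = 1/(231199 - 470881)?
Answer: -10482592415131650/4729492061514908218291 ≈ -2.2164e-6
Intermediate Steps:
V = -1/239682 (V = 1/(-239682) = -1/239682 ≈ -4.1722e-6)
1/(V/(-298925) + ((-217565 - 138217)*(196215 + 174861))/292618) = 1/(-1/239682/(-298925) + ((-217565 - 138217)*(196215 + 174861))/292618) = 1/(-1/239682*(-1/298925) - 355782*371076*(1/292618)) = 1/(1/71646941850 - 132022161432*1/292618) = 1/(1/71646941850 - 66011080716/146309) = 1/(-4729492061514908218291/10482592415131650) = -10482592415131650/4729492061514908218291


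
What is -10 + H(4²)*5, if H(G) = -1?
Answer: -15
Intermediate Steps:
-10 + H(4²)*5 = -10 - 1*5 = -10 - 5 = -15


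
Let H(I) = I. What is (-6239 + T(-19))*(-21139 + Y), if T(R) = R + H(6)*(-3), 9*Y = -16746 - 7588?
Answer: 448911820/3 ≈ 1.4964e+8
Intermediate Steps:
Y = -24334/9 (Y = (-16746 - 7588)/9 = (⅑)*(-24334) = -24334/9 ≈ -2703.8)
T(R) = -18 + R (T(R) = R + 6*(-3) = R - 18 = -18 + R)
(-6239 + T(-19))*(-21139 + Y) = (-6239 + (-18 - 19))*(-21139 - 24334/9) = (-6239 - 37)*(-214585/9) = -6276*(-214585/9) = 448911820/3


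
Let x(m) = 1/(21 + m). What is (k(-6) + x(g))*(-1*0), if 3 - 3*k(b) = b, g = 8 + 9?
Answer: 0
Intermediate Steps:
g = 17
k(b) = 1 - b/3
(k(-6) + x(g))*(-1*0) = ((1 - ⅓*(-6)) + 1/(21 + 17))*(-1*0) = ((1 + 2) + 1/38)*0 = (3 + 1/38)*0 = (115/38)*0 = 0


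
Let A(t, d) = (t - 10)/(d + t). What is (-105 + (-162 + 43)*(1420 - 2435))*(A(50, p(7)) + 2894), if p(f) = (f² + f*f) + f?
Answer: 10827650960/31 ≈ 3.4928e+8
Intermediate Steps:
p(f) = f + 2*f² (p(f) = (f² + f²) + f = 2*f² + f = f + 2*f²)
A(t, d) = (-10 + t)/(d + t)
(-105 + (-162 + 43)*(1420 - 2435))*(A(50, p(7)) + 2894) = (-105 + (-162 + 43)*(1420 - 2435))*((-10 + 50)/(7*(1 + 2*7) + 50) + 2894) = (-105 - 119*(-1015))*(40/(7*(1 + 14) + 50) + 2894) = (-105 + 120785)*(40/(7*15 + 50) + 2894) = 120680*(40/(105 + 50) + 2894) = 120680*(40/155 + 2894) = 120680*((1/155)*40 + 2894) = 120680*(8/31 + 2894) = 120680*(89722/31) = 10827650960/31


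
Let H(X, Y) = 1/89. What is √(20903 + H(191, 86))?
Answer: 4*√10348297/89 ≈ 144.58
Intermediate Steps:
H(X, Y) = 1/89
√(20903 + H(191, 86)) = √(20903 + 1/89) = √(1860368/89) = 4*√10348297/89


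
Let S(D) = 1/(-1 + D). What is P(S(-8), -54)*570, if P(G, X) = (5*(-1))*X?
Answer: 153900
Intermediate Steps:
P(G, X) = -5*X
P(S(-8), -54)*570 = -5*(-54)*570 = 270*570 = 153900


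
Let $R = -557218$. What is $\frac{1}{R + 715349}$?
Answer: $\frac{1}{158131} \approx 6.3239 \cdot 10^{-6}$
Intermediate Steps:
$\frac{1}{R + 715349} = \frac{1}{-557218 + 715349} = \frac{1}{158131}$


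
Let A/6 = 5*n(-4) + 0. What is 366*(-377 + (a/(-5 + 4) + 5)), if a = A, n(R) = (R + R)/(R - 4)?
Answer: -147132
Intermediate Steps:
n(R) = 2*R/(-4 + R) (n(R) = (2*R)/(-4 + R) = 2*R/(-4 + R))
A = 30 (A = 6*(5*(2*(-4)/(-4 - 4)) + 0) = 6*(5*(2*(-4)/(-8)) + 0) = 6*(5*(2*(-4)*(-1/8)) + 0) = 6*(5*1 + 0) = 6*(5 + 0) = 6*5 = 30)
a = 30
366*(-377 + (a/(-5 + 4) + 5)) = 366*(-377 + (30/(-5 + 4) + 5)) = 366*(-377 + (30/(-1) + 5)) = 366*(-377 + (-1*30 + 5)) = 366*(-377 + (-30 + 5)) = 366*(-377 - 25) = 366*(-402) = -147132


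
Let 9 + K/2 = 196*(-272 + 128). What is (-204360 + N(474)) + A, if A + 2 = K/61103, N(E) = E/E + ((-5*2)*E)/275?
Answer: -686849891339/3360665 ≈ -2.0438e+5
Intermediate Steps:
K = -56466 (K = -18 + 2*(196*(-272 + 128)) = -18 + 2*(196*(-144)) = -18 + 2*(-28224) = -18 - 56448 = -56466)
N(E) = 1 - 2*E/55 (N(E) = 1 - 10*E*(1/275) = 1 - 2*E/55)
A = -178672/61103 (A = -2 - 56466/61103 = -178672/61103 ≈ -2.9241)
(-204360 + N(474)) + A = (-204360 + (1 - 2/55*474)) - 178672/61103 = (-204360 + (1 - 948/55)) - 178672/61103 = (-204360 - 893/55) - 178672/61103 = -11240693/55 - 178672/61103 = -686849891339/3360665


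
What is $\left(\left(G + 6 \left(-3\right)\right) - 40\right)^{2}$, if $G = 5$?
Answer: $2809$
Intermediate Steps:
$\left(\left(G + 6 \left(-3\right)\right) - 40\right)^{2} = \left(\left(5 + 6 \left(-3\right)\right) - 40\right)^{2} = \left(\left(5 - 18\right) - 40\right)^{2} = \left(-13 - 40\right)^{2} = \left(-53\right)^{2} = 2809$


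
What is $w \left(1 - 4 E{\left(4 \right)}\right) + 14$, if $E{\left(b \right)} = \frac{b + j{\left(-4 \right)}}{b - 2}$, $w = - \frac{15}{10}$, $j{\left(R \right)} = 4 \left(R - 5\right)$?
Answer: $- \frac{167}{2} \approx -83.5$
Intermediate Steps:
$j{\left(R \right)} = -20 + 4 R$ ($j{\left(R \right)} = 4 \left(-5 + R\right) = -20 + 4 R$)
$w = - \frac{3}{2}$ ($w = \left(-15\right) \frac{1}{10} = - \frac{3}{2} \approx -1.5$)
$E{\left(b \right)} = \frac{-36 + b}{-2 + b}$ ($E{\left(b \right)} = \frac{b + \left(-20 + 4 \left(-4\right)\right)}{b - 2} = \frac{b - 36}{-2 + b} = \frac{-36 + b}{-2 + b}$)
$w \left(1 - 4 E{\left(4 \right)}\right) + 14 = - \frac{3 \left(1 - 4 \frac{-36 + 4}{-2 + 4}\right)}{2} + 14 = - \frac{3 \left(1 - 4 \cdot \frac{1}{2} \left(-32\right)\right)}{2} + 14 = - \frac{3 \left(1 - -64\right)}{2} + 14 = - \frac{3 \left(1 + 64\right)}{2} + 14 = \left(- \frac{3}{2}\right) 65 + 14 = - \frac{195}{2} + 14 = - \frac{167}{2}$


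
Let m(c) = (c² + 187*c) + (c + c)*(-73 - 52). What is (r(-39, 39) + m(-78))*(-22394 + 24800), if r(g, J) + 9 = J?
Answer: 26533368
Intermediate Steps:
m(c) = c² - 63*c (m(c) = (c² + 187*c) + (2*c)*(-125) = (c² + 187*c) - 250*c = c² - 63*c)
r(g, J) = -9 + J
(r(-39, 39) + m(-78))*(-22394 + 24800) = ((-9 + 39) - 78*(-63 - 78))*(-22394 + 24800) = (30 - 78*(-141))*2406 = (30 + 10998)*2406 = 11028*2406 = 26533368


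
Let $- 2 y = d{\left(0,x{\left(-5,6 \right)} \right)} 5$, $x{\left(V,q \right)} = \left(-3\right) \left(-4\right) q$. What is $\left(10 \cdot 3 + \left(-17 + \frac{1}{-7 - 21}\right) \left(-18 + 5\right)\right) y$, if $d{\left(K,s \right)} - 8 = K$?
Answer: $- \frac{35205}{7} \approx -5029.3$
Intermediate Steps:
$x{\left(V,q \right)} = 12 q$
$d{\left(K,s \right)} = 8 + K$
$y = -20$ ($y = - \frac{\left(8 + 0\right) 5}{2} = - \frac{8 \cdot 5}{2} = \left(- \frac{1}{2}\right) 40 = -20$)
$\left(10 \cdot 3 + \left(-17 + \frac{1}{-7 - 21}\right) \left(-18 + 5\right)\right) y = \left(10 \cdot 3 + \left(-17 + \frac{1}{-7 - 21}\right) \left(-18 + 5\right)\right) \left(-20\right) = \left(30 + \left(-17 + \frac{1}{-28}\right) \left(-13\right)\right) \left(-20\right) = \left(30 + \left(-17 - \frac{1}{28}\right) \left(-13\right)\right) \left(-20\right) = \left(30 - - \frac{6201}{28}\right) \left(-20\right) = \left(30 + \frac{6201}{28}\right) \left(-20\right) = \frac{7041}{28} \left(-20\right) = - \frac{35205}{7}$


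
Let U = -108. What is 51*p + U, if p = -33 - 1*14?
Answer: -2505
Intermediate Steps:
p = -47 (p = -33 - 14 = -47)
51*p + U = 51*(-47) - 108 = -2397 - 108 = -2505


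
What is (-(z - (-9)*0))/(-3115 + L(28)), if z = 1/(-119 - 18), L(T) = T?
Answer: -1/422919 ≈ -2.3645e-6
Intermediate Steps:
z = -1/137 (z = 1/(-137) = -1/137 ≈ -0.0072993)
(-(z - (-9)*0))/(-3115 + L(28)) = (-(-1/137 - (-9)*0))/(-3115 + 28) = -(-1/137 - 1*0)/(-3087) = -(-1/137 + 0)*(-1/3087) = -1*(-1/137)*(-1/3087) = (1/137)*(-1/3087) = -1/422919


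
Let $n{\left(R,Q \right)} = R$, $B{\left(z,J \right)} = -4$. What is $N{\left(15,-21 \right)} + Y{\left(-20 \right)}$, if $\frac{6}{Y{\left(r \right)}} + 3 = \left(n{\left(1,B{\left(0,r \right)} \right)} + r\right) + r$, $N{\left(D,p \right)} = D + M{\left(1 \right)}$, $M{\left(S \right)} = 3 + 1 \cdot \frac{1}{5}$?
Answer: $\frac{632}{35} \approx 18.057$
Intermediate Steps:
$M{\left(S \right)} = \frac{16}{5}$ ($M{\left(S \right)} = 3 + 1 \cdot \frac{1}{5} = 3 + \frac{1}{5} = \frac{16}{5}$)
$N{\left(D,p \right)} = \frac{16}{5} + D$ ($N{\left(D,p \right)} = D + \frac{16}{5} = \frac{16}{5} + D$)
$Y{\left(r \right)} = \frac{6}{-2 + 2 r}$ ($Y{\left(r \right)} = \frac{6}{-3 + \left(\left(1 + r\right) + r\right)} = \frac{6}{-3 + \left(1 + 2 r\right)} = \frac{6}{-2 + 2 r}$)
$N{\left(15,-21 \right)} + Y{\left(-20 \right)} = \left(\frac{16}{5} + 15\right) + \frac{3}{-1 - 20} = \frac{91}{5} + \frac{3}{-21} = \frac{91}{5} + 3 \left(- \frac{1}{21}\right) = \frac{91}{5} - \frac{1}{7} = \frac{632}{35}$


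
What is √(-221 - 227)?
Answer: 8*I*√7 ≈ 21.166*I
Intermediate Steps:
√(-221 - 227) = √(-448) = 8*I*√7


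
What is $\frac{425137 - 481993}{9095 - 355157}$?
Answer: $\frac{9476}{57677} \approx 0.16429$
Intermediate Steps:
$\frac{425137 - 481993}{9095 - 355157} = - \frac{56856}{-346062} = \left(-56856\right) \left(- \frac{1}{346062}\right) = \frac{9476}{57677}$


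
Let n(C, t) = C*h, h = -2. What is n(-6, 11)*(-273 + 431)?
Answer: 1896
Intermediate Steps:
n(C, t) = -2*C (n(C, t) = C*(-2) = -2*C)
n(-6, 11)*(-273 + 431) = (-2*(-6))*(-273 + 431) = 12*158 = 1896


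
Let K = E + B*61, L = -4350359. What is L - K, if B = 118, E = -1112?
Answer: -4356445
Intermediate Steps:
K = 6086 (K = -1112 + 118*61 = -1112 + 7198 = 6086)
L - K = -4350359 - 1*6086 = -4350359 - 6086 = -4356445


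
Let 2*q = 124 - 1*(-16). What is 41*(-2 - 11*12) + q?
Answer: -5424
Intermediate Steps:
q = 70 (q = (124 - 1*(-16))/2 = (124 + 16)/2 = (1/2)*140 = 70)
41*(-2 - 11*12) + q = 41*(-2 - 11*12) + 70 = 41*(-2 - 132) + 70 = 41*(-134) + 70 = -5494 + 70 = -5424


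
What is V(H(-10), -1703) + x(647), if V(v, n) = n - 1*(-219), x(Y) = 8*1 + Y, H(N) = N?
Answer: -829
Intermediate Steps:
x(Y) = 8 + Y
V(v, n) = 219 + n (V(v, n) = n + 219 = 219 + n)
V(H(-10), -1703) + x(647) = (219 - 1703) + (8 + 647) = -1484 + 655 = -829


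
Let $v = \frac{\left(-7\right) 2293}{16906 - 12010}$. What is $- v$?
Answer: $\frac{16051}{4896} \approx 3.2784$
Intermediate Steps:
$v = - \frac{16051}{4896}$ ($v = - \frac{16051}{16906 - 12010} = - \frac{16051}{4896} \approx -3.2784$)
$- v = \left(-1\right) \left(- \frac{16051}{4896}\right) = \frac{16051}{4896}$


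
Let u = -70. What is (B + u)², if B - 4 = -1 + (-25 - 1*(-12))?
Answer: 6400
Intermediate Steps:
B = -10 (B = 4 + (-1 + (-25 - 1*(-12))) = 4 + (-1 + (-25 + 12)) = 4 + (-1 - 13) = 4 - 14 = -10)
(B + u)² = (-10 - 70)² = (-80)² = 6400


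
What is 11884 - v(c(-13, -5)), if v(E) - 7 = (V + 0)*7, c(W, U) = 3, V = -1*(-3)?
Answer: 11856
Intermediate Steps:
V = 3
v(E) = 28 (v(E) = 7 + (3 + 0)*7 = 7 + 3*7 = 7 + 21 = 28)
11884 - v(c(-13, -5)) = 11884 - 1*28 = 11884 - 28 = 11856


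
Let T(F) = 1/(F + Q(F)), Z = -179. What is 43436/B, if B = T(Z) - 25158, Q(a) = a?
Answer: -15550088/9006565 ≈ -1.7265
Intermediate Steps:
T(F) = 1/(2*F) (T(F) = 1/(F + F) = 1/(2*F))
B = -9006565/358 (B = (½)/(-179) - 25158 = (½)*(-1/179) - 25158 = -1/358 - 25158 = -9006565/358 ≈ -25158.)
43436/B = 43436/(-9006565/358) = 43436*(-358/9006565) = -15550088/9006565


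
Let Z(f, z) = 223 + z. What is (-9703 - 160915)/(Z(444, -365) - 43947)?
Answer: 170618/44089 ≈ 3.8699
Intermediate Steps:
(-9703 - 160915)/(Z(444, -365) - 43947) = (-9703 - 160915)/((223 - 365) - 43947) = -170618/(-142 - 43947) = -170618/(-44089) = -170618*(-1/44089) = 170618/44089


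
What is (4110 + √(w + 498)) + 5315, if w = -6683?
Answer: 9425 + I*√6185 ≈ 9425.0 + 78.645*I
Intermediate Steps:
(4110 + √(w + 498)) + 5315 = (4110 + √(-6683 + 498)) + 5315 = (4110 + √(-6185)) + 5315 = (4110 + I*√6185) + 5315 = 9425 + I*√6185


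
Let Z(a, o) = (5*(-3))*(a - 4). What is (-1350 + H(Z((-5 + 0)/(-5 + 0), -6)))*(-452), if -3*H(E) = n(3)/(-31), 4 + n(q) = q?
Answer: 56749052/93 ≈ 6.1021e+5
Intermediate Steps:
n(q) = -4 + q
Z(a, o) = 60 - 15*a (Z(a, o) = -15*(-4 + a) = 60 - 15*a)
H(E) = -1/93 (H(E) = -(-4 + 3)/(3*(-31)) = -(-1)*(-1)/(3*31) = -⅓*1/31 = -1/93)
(-1350 + H(Z((-5 + 0)/(-5 + 0), -6)))*(-452) = (-1350 - 1/93)*(-452) = -125551/93*(-452) = 56749052/93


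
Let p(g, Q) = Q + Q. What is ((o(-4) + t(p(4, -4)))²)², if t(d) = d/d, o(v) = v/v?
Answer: 16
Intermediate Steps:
p(g, Q) = 2*Q
o(v) = 1
t(d) = 1
((o(-4) + t(p(4, -4)))²)² = ((1 + 1)²)² = (2²)² = 4² = 16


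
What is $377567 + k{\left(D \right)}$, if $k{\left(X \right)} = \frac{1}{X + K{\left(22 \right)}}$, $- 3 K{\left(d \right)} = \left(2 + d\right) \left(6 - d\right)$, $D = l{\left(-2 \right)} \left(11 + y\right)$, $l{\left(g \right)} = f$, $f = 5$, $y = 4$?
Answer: $\frac{76646102}{203} \approx 3.7757 \cdot 10^{5}$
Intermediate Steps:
$l{\left(g \right)} = 5$
$D = 75$ ($D = 5 \left(11 + 4\right) = 5 \cdot 15 = 75$)
$K{\left(d \right)} = - \frac{\left(2 + d\right) \left(6 - d\right)}{3}$
$k{\left(X \right)} = \frac{1}{128 + X}$ ($k{\left(X \right)} = \frac{1}{X - \left(\frac{100}{3} - \frac{484}{3}\right)} = \frac{1}{X - -128} = \frac{1}{X + 128} = \frac{1}{128 + X}$)
$377567 + k{\left(D \right)} = 377567 + \frac{1}{128 + 75} = 377567 + \frac{1}{203} = \frac{76646102}{203}$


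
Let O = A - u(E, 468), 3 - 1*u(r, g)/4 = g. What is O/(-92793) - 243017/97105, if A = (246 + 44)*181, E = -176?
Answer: -27827933231/9010664265 ≈ -3.0883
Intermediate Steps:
u(r, g) = 12 - 4*g
A = 52490 (A = 290*181 = 52490)
O = 54350 (O = 52490 - (12 - 4*468) = 52490 - (12 - 1872) = 52490 - 1*(-1860) = 52490 + 1860 = 54350)
O/(-92793) - 243017/97105 = 54350/(-92793) - 243017/97105 = 54350*(-1/92793) - 243017*1/97105 = -54350/92793 - 243017/97105 = -27827933231/9010664265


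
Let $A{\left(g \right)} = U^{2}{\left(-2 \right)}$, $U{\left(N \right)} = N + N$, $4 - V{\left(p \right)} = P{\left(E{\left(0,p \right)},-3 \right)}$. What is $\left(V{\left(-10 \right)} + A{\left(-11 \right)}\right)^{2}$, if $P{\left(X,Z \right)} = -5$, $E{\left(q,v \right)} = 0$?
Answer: $625$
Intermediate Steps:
$V{\left(p \right)} = 9$ ($V{\left(p \right)} = 4 - -5 = 4 + 5 = 9$)
$U{\left(N \right)} = 2 N$
$A{\left(g \right)} = 16$ ($A{\left(g \right)} = \left(2 \left(-2\right)\right)^{2} = \left(-4\right)^{2} = 16$)
$\left(V{\left(-10 \right)} + A{\left(-11 \right)}\right)^{2} = \left(9 + 16\right)^{2} = 25^{2} = 625$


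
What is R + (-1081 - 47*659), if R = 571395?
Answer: 539341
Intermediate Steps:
R + (-1081 - 47*659) = 571395 + (-1081 - 47*659) = 571395 + (-1081 - 30973) = 571395 - 32054 = 539341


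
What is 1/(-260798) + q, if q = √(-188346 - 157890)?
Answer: -1/260798 + 2*I*√86559 ≈ -3.8344e-6 + 588.42*I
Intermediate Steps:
q = 2*I*√86559 (q = √(-346236) = 2*I*√86559 ≈ 588.42*I)
1/(-260798) + q = 1/(-260798) + 2*I*√86559 = -1/260798 + 2*I*√86559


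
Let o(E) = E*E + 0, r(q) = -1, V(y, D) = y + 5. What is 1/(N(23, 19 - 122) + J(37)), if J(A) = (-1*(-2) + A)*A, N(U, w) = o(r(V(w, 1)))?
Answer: 1/1444 ≈ 0.00069252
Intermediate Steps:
V(y, D) = 5 + y
o(E) = E**2 (o(E) = E**2 + 0 = E**2)
N(U, w) = 1 (N(U, w) = (-1)**2 = 1)
J(A) = A*(2 + A) (J(A) = (2 + A)*A = A*(2 + A))
1/(N(23, 19 - 122) + J(37)) = 1/(1 + 37*(2 + 37)) = 1/(1 + 37*39) = 1/(1 + 1443) = 1/1444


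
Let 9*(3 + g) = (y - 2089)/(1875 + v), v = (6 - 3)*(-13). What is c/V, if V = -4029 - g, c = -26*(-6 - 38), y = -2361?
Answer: -9451728/33260587 ≈ -0.28417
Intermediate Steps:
c = 1144 (c = -26*(-44) = 1144)
v = -39 (v = 3*(-13) = -39)
g = -27011/8262 (g = -3 + ((-2361 - 2089)/(1875 - 39))/9 = -3 + (-4450/1836)/9 = -3 + (-4450*1/1836)/9 = -3 + (1/9)*(-2225/918) = -3 - 2225/8262 = -27011/8262 ≈ -3.2693)
V = -33260587/8262 (V = -4029 - 1*(-27011/8262) = -4029 + 27011/8262 = -33260587/8262 ≈ -4025.7)
c/V = 1144/(-33260587/8262) = 1144*(-8262/33260587) = -9451728/33260587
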